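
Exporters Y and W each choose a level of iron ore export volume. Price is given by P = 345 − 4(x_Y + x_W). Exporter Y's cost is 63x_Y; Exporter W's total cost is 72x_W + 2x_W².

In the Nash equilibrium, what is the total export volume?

Exporter Y's profit: π = x_Y(345 − 4(x_Y + x_W)) − 63x_Y.
∂π/∂x_Y = 282 − 8x_Y − 4x_W = 0, so x_Y = 35.25 − 0.5x_W.
For W: ∂π/∂x_W = 273 − 12x_W − 4x_Y = 0 ⇒ x_W = 22.75 − (1/3)x_Y.
Solving the two reaction functions simultaneously: (1 − (−0.5)(−1/3))x_Y = 35.25 − 0.5·22.75, so (5/6)x_Y = 23.875 and x_Y = 28.65.
Then x_W = 22.75 − (1/3)·28.65 = 13.2.
Total export volume: 28.65 + 13.2 = 41.85.

41.85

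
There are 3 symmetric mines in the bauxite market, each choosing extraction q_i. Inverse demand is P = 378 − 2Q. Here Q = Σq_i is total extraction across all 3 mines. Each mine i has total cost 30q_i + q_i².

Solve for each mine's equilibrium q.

A representative mine's profit is π_i = q_i(378 − 2Q) − 30q_i − q_i², with Q = q_i + Σ_{j≠i} q_j.
First-order condition: 348 − 6q_i − 2Σ_{j≠i} q_j = 0.
In a symmetric equilibrium every mine chooses the same q, so Σ_{j≠i} q_j = 2q. The condition becomes 348 − 10q = 0, giving q = 348/10 = 34.8.

34.8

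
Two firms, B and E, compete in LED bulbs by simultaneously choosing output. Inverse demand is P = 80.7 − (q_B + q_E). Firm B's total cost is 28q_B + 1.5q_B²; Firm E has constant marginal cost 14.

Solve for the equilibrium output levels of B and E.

4.3, 31.2

Firm B's profit: π = q_B(80.7 − (q_B + q_E)) − 28q_B − 1.5q_B².
∂π/∂q_B = 52.7 − 5q_B − q_E = 0, so q_B = 10.54 − 0.2q_E.
For E: ∂π/∂q_E = 66.7 − 2q_E − q_B = 0 ⇒ q_E = 33.35 − 0.5q_B.
Substituting the second reaction function into the first: q_B = 10.54 − 0.2(33.35 − 0.5q_B), which gives 0.9q_B = 3.87 ⇒ q_B = 4.3.
Then q_E = 33.35 − 0.5·4.3 = 31.2.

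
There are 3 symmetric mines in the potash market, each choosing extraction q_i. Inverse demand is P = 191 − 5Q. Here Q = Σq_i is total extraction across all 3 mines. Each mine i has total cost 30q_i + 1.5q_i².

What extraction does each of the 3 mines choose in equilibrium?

A representative mine's profit is π_i = q_i(191 − 5Q) − 30q_i − 1.5q_i², with Q = q_i + Σ_{j≠i} q_j.
First-order condition: 161 − 13q_i − 5Σ_{j≠i} q_j = 0.
In a symmetric equilibrium every mine chooses the same q, so Σ_{j≠i} q_j = 2q. The condition becomes 161 − 23q = 0, giving q = 161/23 = 7.

7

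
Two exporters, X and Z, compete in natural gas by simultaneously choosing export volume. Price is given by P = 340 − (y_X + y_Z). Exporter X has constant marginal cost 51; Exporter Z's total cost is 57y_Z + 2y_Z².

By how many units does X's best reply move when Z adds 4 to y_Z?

Exporter X's profit: π = y_X(340 − (y_X + y_Z)) − 51y_X.
∂π/∂y_X = 289 − 2y_X − y_Z = 0, so y_X = 144.5 − 0.5y_Z.
The reaction-function slope is −0.5, so a 4-unit rise in y_Z moves y_X by −0.5 × 4 = −2. X's best response falls — the actions are strategic substitutes.

-2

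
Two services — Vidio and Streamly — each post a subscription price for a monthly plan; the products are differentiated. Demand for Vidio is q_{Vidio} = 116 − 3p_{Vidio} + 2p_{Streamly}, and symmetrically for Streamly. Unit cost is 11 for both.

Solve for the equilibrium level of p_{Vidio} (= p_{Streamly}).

Vidio's profit: π = (p_{Vidio} − 11)(116 − 3p_{Vidio} + 2p_{Streamly}).
∂π/∂p_{Vidio} = 149 − 6p_{Vidio} + 2p_{Streamly} = 0 ⇒ p_{Vidio} = 149/6 + (1/3)p_{Streamly}.
The game is symmetric, so in equilibrium p_{Streamly} = p_{Vidio}: the reaction function gives (2/3)p_{Vidio} = 149/6, hence p_{Vidio} = 37.25.

37.25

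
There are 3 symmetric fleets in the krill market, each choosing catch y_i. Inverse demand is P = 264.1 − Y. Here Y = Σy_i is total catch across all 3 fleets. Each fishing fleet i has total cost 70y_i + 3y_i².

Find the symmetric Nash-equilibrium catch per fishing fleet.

A representative fishing fleet's profit is π_i = y_i(264.1 − Y) − 70y_i − 3y_i², with Y = y_i + Σ_{j≠i} y_j.
First-order condition: 194.1 − 8y_i − Σ_{j≠i} y_j = 0.
Imposing symmetry (y_j = y for all j) turns Σ_{j≠i} y_j into 2y, so 194.1 = 10y and y = 19.41.

19.41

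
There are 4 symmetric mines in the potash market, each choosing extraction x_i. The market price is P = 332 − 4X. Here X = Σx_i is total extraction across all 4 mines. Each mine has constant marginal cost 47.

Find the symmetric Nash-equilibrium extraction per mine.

14.25

A representative mine's profit is π_i = x_i(332 − 4X) − 47x_i, with X = x_i + Σ_{j≠i} x_j.
First-order condition: 285 − 8x_i − 4Σ_{j≠i} x_j = 0.
With identical mines, set every x_j = x: then 285 − 8x − 12x = 0, i.e. x = 285/20 = 14.25.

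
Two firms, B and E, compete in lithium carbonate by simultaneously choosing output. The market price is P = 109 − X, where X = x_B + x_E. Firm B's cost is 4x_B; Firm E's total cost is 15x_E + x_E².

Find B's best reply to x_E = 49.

Firm B's profit: π = x_B(109 − (x_B + x_E)) − 4x_B.
∂π/∂x_B = 105 − 2x_B − x_E = 0, so x_B = 52.5 − 0.5x_E.
At x_E = 49: x_B = 52.5 − 0.5·49 = 28.

28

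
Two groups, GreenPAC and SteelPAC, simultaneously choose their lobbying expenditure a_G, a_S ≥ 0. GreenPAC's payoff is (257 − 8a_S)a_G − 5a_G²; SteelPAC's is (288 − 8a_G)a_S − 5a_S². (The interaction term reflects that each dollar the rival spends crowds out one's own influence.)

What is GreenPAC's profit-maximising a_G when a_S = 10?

17.7

Expanding GreenPAC's payoff: 257a_G − 8a_Sa_G − 5a_G².
∂π/∂a_G = 257 − 8a_S − 10a_G = 0, so a_G = 25.7 − 0.8a_S.
At a_S = 10: a_G = 25.7 − 0.8·10 = 17.7.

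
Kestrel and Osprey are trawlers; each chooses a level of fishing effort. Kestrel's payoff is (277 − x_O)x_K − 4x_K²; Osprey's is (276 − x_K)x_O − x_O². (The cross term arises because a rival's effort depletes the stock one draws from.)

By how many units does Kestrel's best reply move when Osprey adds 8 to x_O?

Expanding Kestrel's payoff: 277x_K − x_Ox_K − 4x_K².
∂π/∂x_K = 277 − x_O − 8x_K = 0, so x_K = 34.625 − 0.125x_O.
The reaction-function slope is −0.125, so an 8-unit rise in x_O moves x_K by −0.125 × 8 = −1. Kestrel's best response falls — the actions are strategic substitutes.

-1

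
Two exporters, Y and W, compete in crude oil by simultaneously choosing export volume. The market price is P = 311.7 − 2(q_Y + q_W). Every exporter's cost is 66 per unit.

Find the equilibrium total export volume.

81.9

Exporter Y's profit: π = q_Y(311.7 − 2(q_Y + q_W)) − 66q_Y.
∂π/∂q_Y = 245.7 − 4q_Y − 2q_W = 0, so q_Y = 61.425 − 0.5q_W.
Setting q_Y = q_W in the reaction function: q_Y = 61.425 − 0.5q_Y, so q_Y = 61.425 / 1.5 = 40.95.
Total export volume: 40.95 + 40.95 = 81.9.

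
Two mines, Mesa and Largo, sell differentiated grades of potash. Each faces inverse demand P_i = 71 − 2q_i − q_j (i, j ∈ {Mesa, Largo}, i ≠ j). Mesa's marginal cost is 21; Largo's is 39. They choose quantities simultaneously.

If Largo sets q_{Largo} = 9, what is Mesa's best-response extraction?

Mine Mesa's profit: π = q_{Mesa}(71 − 2q_{Mesa} − q_{Largo}) − 21q_{Mesa}.
∂π/∂q_{Mesa} = 50 − 4q_{Mesa} − q_{Largo} = 0 ⇒ q_{Mesa} = 12.5 − 0.25q_{Largo}.
At q_{Largo} = 9: q_{Mesa} = 12.5 − 0.25·9 = 10.25.

10.25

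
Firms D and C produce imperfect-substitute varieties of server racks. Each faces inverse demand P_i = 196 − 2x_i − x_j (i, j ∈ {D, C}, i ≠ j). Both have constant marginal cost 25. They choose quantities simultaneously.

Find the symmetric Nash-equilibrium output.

34.2

Firm D's profit: π = x_D(196 − 2x_D − x_C) − 25x_D.
∂π/∂x_D = 171 − 4x_D − x_C = 0 ⇒ x_D = 42.75 − 0.25x_C.
The game is symmetric, so in equilibrium x_C = x_D: the reaction function gives 1.25x_D = 42.75, hence x_D = 34.2.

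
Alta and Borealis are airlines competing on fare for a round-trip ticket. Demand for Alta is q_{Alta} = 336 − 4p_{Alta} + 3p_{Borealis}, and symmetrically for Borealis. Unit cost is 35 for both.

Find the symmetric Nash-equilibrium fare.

Alta's profit: π = (p_{Alta} − 35)(336 − 4p_{Alta} + 3p_{Borealis}).
∂π/∂p_{Alta} = 476 − 8p_{Alta} + 3p_{Borealis} = 0 ⇒ p_{Alta} = 59.5 + 0.375p_{Borealis}.
The game is symmetric, so in equilibrium p_{Borealis} = p_{Alta}: the reaction function gives 0.625p_{Alta} = 59.5, hence p_{Alta} = 95.2.

95.2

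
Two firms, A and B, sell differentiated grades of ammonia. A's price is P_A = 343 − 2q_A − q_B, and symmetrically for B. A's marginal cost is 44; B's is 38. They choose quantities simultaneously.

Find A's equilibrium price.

Firm A's profit: π = q_A(343 − 2q_A − q_B) − 44q_A.
∂π/∂q_A = 299 − 4q_A − q_B = 0 ⇒ q_A = 74.75 − 0.25q_B.
Similarly q_B = 76.25 − 0.25q_A.
Substituting the second reaction function into the first: q_A = 74.75 − 0.25(76.25 − 0.25q_A), which gives 0.9375q_A = 55.6875 ⇒ q_A = 59.4.
Then q_B = 76.25 − 0.25·59.4 = 61.4.
P_A = 343 − 2·59.4 − 61.4 = 162.8.

162.8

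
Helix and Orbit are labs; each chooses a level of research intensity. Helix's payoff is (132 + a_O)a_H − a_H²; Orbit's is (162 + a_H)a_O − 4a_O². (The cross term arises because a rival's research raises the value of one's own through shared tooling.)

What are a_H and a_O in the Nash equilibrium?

81.2, 30.4

Expanding Helix's payoff: 132a_H + a_Oa_H − a_H².
∂π/∂a_H = 132 + a_O − 2a_H = 0, so a_H = 66 + 0.5a_O.
Likewise for Orbit: a_O = 20.25 + 0.125a_H.
Solving the two reaction functions simultaneously: (1 − (0.5)(0.125))a_H = 66 + 0.5·20.25, so 0.9375a_H = 76.125 and a_H = 81.2.
Then a_O = 20.25 + 0.125·81.2 = 30.4.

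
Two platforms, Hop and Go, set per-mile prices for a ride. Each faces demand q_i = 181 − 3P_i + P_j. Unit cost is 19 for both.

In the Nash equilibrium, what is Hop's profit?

Hop's profit: π = (P_{Hop} − 19)(181 − 3P_{Hop} + P_{Go}).
∂π/∂P_{Hop} = 238 − 6P_{Hop} + P_{Go} = 0 ⇒ P_{Hop} = 119/3 + (1/6)P_{Go}.
The game is symmetric, so in equilibrium P_{Go} = P_{Hop}: the reaction function gives (5/6)P_{Hop} = 119/3, hence P_{Hop} = 47.6.
q_{Hop} = 181 − 3·47.6 + 47.6 = 85.8.
Profit = (47.6 − 19)·85.8 = 2453.88.

2453.88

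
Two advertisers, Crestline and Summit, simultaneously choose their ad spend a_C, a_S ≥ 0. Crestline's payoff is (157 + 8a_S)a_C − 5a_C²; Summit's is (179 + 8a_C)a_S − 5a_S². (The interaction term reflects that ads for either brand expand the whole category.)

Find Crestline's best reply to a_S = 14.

26.9

Expanding Crestline's payoff: 157a_C + 8a_Sa_C − 5a_C².
∂π/∂a_C = 157 + 8a_S − 10a_C = 0, so a_C = 15.7 + 0.8a_S.
At a_S = 14: a_C = 15.7 + 0.8·14 = 26.9.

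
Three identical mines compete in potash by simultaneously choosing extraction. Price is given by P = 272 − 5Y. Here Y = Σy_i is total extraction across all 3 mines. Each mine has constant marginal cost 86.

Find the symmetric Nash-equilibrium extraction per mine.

A representative mine's profit is π_i = y_i(272 − 5Y) − 86y_i, with Y = y_i + Σ_{j≠i} y_j.
First-order condition: 186 − 10y_i − 5Σ_{j≠i} y_j = 0.
Imposing symmetry (y_j = y for all j) turns Σ_{j≠i} y_j into 2y, so 186 = 20y and y = 9.3.

9.3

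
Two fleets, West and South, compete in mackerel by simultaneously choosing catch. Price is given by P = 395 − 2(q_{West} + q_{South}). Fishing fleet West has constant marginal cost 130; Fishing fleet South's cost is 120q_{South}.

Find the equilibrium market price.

215

Fishing fleet West's profit: π = q_{West}(395 − 2(q_{West} + q_{South})) − 130q_{West}.
∂π/∂q_{West} = 265 − 4q_{West} − 2q_{South} = 0, so q_{West} = 66.25 − 0.5q_{South}.
By the same steps for South: q_{South} = 68.75 − 0.5q_{West}.
Plugging q_{South} into West's best response: q_{West} = 66.25 − 0.5(68.75 − 0.5q_{West}) ⇒ 0.75q_{West} = 31.875, so q_{West} = 42.5.
Then q_{South} = 68.75 − 0.5·42.5 = 47.5.
Equilibrium price: P = 395 − 2·90 = 215.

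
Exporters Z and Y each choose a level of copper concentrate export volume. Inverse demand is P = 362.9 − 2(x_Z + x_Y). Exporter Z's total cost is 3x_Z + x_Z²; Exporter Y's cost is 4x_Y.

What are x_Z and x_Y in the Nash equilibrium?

Exporter Z's profit: π = x_Z(362.9 − 2(x_Z + x_Y)) − 3x_Z − x_Z².
∂π/∂x_Z = 359.9 − 6x_Z − 2x_Y = 0, so x_Z = 3599/60 − (1/3)x_Y.
For Y: ∂π/∂x_Y = 358.9 − 4x_Y − 2x_Z = 0 ⇒ x_Y = 89.725 − 0.5x_Z.
Plugging x_Y into Z's best response: x_Z = 3599/60 − (1/3)(89.725 − 0.5x_Z) ⇒ (5/6)x_Z = 30.075, so x_Z = 36.09.
Then x_Y = 89.725 − 0.5·36.09 = 71.68.

36.09, 71.68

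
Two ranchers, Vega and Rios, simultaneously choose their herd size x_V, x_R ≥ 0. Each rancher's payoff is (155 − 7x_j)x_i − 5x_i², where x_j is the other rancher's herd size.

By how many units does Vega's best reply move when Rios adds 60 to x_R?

Vega's payoff is (155 − 7x_R)x_V − 5x_V².
∂π/∂x_V = 155 − 7x_R − 10x_V = 0, so x_V = 15.5 − 0.7x_R.
The reaction-function slope is −0.7, so a 60-unit rise in x_R moves x_V by −0.7 × 60 = −42. Vega's best response falls — the actions are strategic substitutes.

-42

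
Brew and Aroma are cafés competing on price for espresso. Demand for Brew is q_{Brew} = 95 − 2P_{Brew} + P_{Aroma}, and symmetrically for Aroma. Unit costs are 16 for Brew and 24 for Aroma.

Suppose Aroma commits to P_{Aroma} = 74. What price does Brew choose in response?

50.25

Brew's profit: π = (P_{Brew} − 16)(95 − 2P_{Brew} + P_{Aroma}).
∂π/∂P_{Brew} = 127 − 4P_{Brew} + P_{Aroma} = 0 ⇒ P_{Brew} = 31.75 + 0.25P_{Aroma}.
At P_{Aroma} = 74: P_{Brew} = 31.75 + 0.25·74 = 50.25.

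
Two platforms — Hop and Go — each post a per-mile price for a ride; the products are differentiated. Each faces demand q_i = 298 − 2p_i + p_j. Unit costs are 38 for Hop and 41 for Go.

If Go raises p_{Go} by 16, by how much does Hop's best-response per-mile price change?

Hop's profit: π = (p_{Hop} − 38)(298 − 2p_{Hop} + p_{Go}).
∂π/∂p_{Hop} = 374 − 4p_{Hop} + p_{Go} = 0 ⇒ p_{Hop} = 93.5 + 0.25p_{Go}.
The reaction-function slope is 0.25, so a 16-unit rise in p_{Go} moves p_{Hop} by 0.25 × 16 = 4. Hop's best response rises — the actions are strategic complements.

4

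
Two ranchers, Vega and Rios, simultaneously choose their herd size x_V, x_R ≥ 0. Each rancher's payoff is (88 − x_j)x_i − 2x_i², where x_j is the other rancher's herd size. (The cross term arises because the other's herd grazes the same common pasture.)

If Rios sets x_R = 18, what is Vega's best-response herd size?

17.5

Vega's payoff is (88 − x_R)x_V − 2x_V².
∂π/∂x_V = 88 − x_R − 4x_V = 0, so x_V = 22 − 0.25x_R.
At x_R = 18: x_V = 22 − 0.25·18 = 17.5.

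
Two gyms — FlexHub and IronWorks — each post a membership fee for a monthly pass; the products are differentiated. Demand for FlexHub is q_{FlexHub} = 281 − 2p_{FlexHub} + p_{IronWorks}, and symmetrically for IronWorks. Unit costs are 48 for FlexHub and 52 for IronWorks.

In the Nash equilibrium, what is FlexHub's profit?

12230.48

FlexHub's profit: π = (p_{FlexHub} − 48)(281 − 2p_{FlexHub} + p_{IronWorks}).
∂π/∂p_{FlexHub} = 377 − 4p_{FlexHub} + p_{IronWorks} = 0 ⇒ p_{FlexHub} = 94.25 + 0.25p_{IronWorks}.
Similarly p_{IronWorks} = 96.25 + 0.25p_{FlexHub}.
Plugging p_{IronWorks} into FlexHub's best response: p_{FlexHub} = 94.25 + 0.25(96.25 + 0.25p_{FlexHub}) ⇒ 0.9375p_{FlexHub} = 118.3125, so p_{FlexHub} = 126.2.
Then p_{IronWorks} = 96.25 + 0.25·126.2 = 127.8.
q_{FlexHub} = 281 − 2·126.2 + 127.8 = 156.4.
Profit = (126.2 − 48)·156.4 = 12230.48.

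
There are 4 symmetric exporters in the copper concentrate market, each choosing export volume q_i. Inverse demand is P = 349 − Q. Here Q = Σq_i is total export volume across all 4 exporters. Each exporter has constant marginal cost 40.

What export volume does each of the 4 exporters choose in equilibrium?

61.8

A representative exporter's profit is π_i = q_i(349 − Q) − 40q_i, with Q = q_i + Σ_{j≠i} q_j.
First-order condition: 309 − 2q_i − Σ_{j≠i} q_j = 0.
Imposing symmetry (q_j = q for all j) turns Σ_{j≠i} q_j into 3q, so 309 = 5q and q = 61.8.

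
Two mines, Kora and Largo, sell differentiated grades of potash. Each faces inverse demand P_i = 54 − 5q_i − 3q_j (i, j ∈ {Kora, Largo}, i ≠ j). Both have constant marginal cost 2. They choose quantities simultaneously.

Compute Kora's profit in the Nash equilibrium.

Mine Kora's profit: π = q_{Kora}(54 − 5q_{Kora} − 3q_{Largo}) − 2q_{Kora}.
∂π/∂q_{Kora} = 52 − 10q_{Kora} − 3q_{Largo} = 0 ⇒ q_{Kora} = 5.2 − 0.3q_{Largo}.
The game is symmetric, so in equilibrium q_{Largo} = q_{Kora}: the reaction function gives 1.3q_{Kora} = 5.2, hence q_{Kora} = 4.
P_{Kora} = 54 − 5·4 − 3·4 = 22.
Profit = (22 − 2)·4 = 80.

80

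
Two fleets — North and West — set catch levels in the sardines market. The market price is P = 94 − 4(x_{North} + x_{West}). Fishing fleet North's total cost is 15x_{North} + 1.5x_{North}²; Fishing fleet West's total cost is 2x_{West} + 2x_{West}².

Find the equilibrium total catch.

11

Fishing fleet North's profit: π = x_{North}(94 − 4(x_{North} + x_{West})) − 15x_{North} − 1.5x_{North}².
∂π/∂x_{North} = 79 − 11x_{North} − 4x_{West} = 0, so x_{North} = 79/11 − (4/11)x_{West}.
For West: ∂π/∂x_{West} = 92 − 12x_{West} − 4x_{North} = 0 ⇒ x_{West} = 23/3 − (1/3)x_{North}.
Solving the two reaction functions simultaneously: (1 − (−4/11)(−1/3))x_{North} = 79/11 − (4/11)·(23/3), so (29/33)x_{North} = 145/33 and x_{North} = 5.
Then x_{West} = 23/3 − (1/3)·5 = 6.
Total catch: 5 + 6 = 11.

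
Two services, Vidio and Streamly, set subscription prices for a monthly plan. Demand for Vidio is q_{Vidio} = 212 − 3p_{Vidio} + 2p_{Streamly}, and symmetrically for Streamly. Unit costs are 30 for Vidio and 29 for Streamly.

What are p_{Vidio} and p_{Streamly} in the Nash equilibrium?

Vidio's profit: π = (p_{Vidio} − 30)(212 − 3p_{Vidio} + 2p_{Streamly}).
∂π/∂p_{Vidio} = 302 − 6p_{Vidio} + 2p_{Streamly} = 0 ⇒ p_{Vidio} = 151/3 + (1/3)p_{Streamly}.
Similarly p_{Streamly} = 299/6 + (1/3)p_{Vidio}.
Plugging p_{Streamly} into Vidio's best response: p_{Vidio} = 151/3 + (1/3)(299/6 + (1/3)p_{Vidio}) ⇒ (8/9)p_{Vidio} = 1205/18, so p_{Vidio} = 75.3125.
Then p_{Streamly} = 299/6 + (1/3)·75.3125 = 74.9375.

75.3125, 74.9375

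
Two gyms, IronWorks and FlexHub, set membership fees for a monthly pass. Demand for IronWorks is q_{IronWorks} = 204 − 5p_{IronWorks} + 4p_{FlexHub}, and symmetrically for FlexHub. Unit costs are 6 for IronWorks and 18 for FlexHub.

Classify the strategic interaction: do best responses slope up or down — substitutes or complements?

IronWorks's profit: π = (p_{IronWorks} − 6)(204 − 5p_{IronWorks} + 4p_{FlexHub}).
∂π/∂p_{IronWorks} = 234 − 10p_{IronWorks} + 4p_{FlexHub} = 0 ⇒ p_{IronWorks} = 23.4 + 0.4p_{FlexHub}.
The best-response slope dp_{IronWorks}/dp_{FlexHub} = 0.4 > 0: the reaction function is upward-sloping, so the choices are strategic complements.

strategic complements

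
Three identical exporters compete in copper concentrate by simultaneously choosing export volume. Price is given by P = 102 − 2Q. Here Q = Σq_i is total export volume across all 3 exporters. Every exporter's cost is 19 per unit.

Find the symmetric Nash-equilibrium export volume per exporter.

10.375

A representative exporter's profit is π_i = q_i(102 − 2Q) − 19q_i, with Q = q_i + Σ_{j≠i} q_j.
First-order condition: 83 − 4q_i − 2Σ_{j≠i} q_j = 0.
With identical exporters, set every q_j = q: then 83 − 4q − 4q = 0, i.e. q = 83/8 = 10.375.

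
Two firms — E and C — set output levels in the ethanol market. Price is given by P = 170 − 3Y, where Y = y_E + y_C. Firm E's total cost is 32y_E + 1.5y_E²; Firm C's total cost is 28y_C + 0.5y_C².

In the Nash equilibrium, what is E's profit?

Firm E's profit: π = y_E(170 − 3(y_E + y_C)) − 32y_E − 1.5y_E².
∂π/∂y_E = 138 − 9y_E − 3y_C = 0, so y_E = 46/3 − (1/3)y_C.
For C: ∂π/∂y_C = 142 − 7y_C − 3y_E = 0 ⇒ y_C = 142/7 − (3/7)y_E.
Solving the two reaction functions simultaneously: (1 − (−1/3)(−3/7))y_E = 46/3 − (1/3)·(142/7), so (6/7)y_E = 60/7 and y_E = 10.
Then y_C = 142/7 − (3/7)·10 = 16.
Price P = 170 − 3·26 = 92.
E's profit: (92 − 32)·10 − 1.5(10)² = 450.

450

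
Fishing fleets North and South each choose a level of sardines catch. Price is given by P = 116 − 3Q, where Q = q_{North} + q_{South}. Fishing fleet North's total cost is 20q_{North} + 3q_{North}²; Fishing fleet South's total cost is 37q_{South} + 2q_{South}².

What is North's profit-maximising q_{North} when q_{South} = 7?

6.25

Fishing fleet North's profit: π = q_{North}(116 − 3(q_{North} + q_{South})) − 20q_{North} − 3q_{North}².
∂π/∂q_{North} = 96 − 12q_{North} − 3q_{South} = 0, so q_{North} = 8 − 0.25q_{South}.
At q_{South} = 7: q_{North} = 8 − 0.25·7 = 6.25.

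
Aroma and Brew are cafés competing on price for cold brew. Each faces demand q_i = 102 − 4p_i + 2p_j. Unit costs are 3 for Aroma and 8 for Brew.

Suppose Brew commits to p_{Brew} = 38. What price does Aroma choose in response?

Aroma's profit: π = (p_{Aroma} − 3)(102 − 4p_{Aroma} + 2p_{Brew}).
∂π/∂p_{Aroma} = 114 − 8p_{Aroma} + 2p_{Brew} = 0 ⇒ p_{Aroma} = 14.25 + 0.25p_{Brew}.
At p_{Brew} = 38: p_{Aroma} = 14.25 + 0.25·38 = 23.75.

23.75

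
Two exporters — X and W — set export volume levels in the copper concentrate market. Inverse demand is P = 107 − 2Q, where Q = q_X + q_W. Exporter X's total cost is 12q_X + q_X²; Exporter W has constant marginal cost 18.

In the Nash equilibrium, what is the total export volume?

Exporter X's profit: π = q_X(107 − 2(q_X + q_W)) − 12q_X − q_X².
∂π/∂q_X = 95 − 6q_X − 2q_W = 0, so q_X = 95/6 − (1/3)q_W.
For W: ∂π/∂q_W = 89 − 4q_W − 2q_X = 0 ⇒ q_W = 22.25 − 0.5q_X.
Plugging q_W into X's best response: q_X = 95/6 − (1/3)(22.25 − 0.5q_X) ⇒ (5/6)q_X = 101/12, so q_X = 10.1.
Then q_W = 22.25 − 0.5·10.1 = 17.2.
Total export volume: 10.1 + 17.2 = 27.3.

27.3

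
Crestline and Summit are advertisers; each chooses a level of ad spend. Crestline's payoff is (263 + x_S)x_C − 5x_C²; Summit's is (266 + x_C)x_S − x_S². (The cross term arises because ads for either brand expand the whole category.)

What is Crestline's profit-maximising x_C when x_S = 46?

30.9

Expanding Crestline's payoff: 263x_C + x_Sx_C − 5x_C².
∂π/∂x_C = 263 + x_S − 10x_C = 0, so x_C = 26.3 + 0.1x_S.
At x_S = 46: x_C = 26.3 + 0.1·46 = 30.9.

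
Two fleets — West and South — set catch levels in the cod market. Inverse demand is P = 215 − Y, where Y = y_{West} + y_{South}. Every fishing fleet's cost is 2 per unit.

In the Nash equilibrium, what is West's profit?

Fishing fleet West's profit: π = y_{West}(215 − (y_{West} + y_{South})) − 2y_{West}.
∂π/∂y_{West} = 213 − 2y_{West} − y_{South} = 0, so y_{West} = 106.5 − 0.5y_{South}.
Setting y_{West} = y_{South} in the reaction function: y_{West} = 106.5 − 0.5y_{West}, so y_{West} = 106.5 / 1.5 = 71.
Price P = 215 − 142 = 73.
West's profit: (73 − 2)·71 = 5041.

5041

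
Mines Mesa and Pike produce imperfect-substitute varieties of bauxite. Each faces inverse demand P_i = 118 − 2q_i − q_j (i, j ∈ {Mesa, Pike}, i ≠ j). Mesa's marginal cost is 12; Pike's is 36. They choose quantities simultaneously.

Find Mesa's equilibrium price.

Mine Mesa's profit: π = q_{Mesa}(118 − 2q_{Mesa} − q_{Pike}) − 12q_{Mesa}.
∂π/∂q_{Mesa} = 106 − 4q_{Mesa} − q_{Pike} = 0 ⇒ q_{Mesa} = 26.5 − 0.25q_{Pike}.
Similarly q_{Pike} = 20.5 − 0.25q_{Mesa}.
Plugging q_{Pike} into Mesa's best response: q_{Mesa} = 26.5 − 0.25(20.5 − 0.25q_{Mesa}) ⇒ 0.9375q_{Mesa} = 21.375, so q_{Mesa} = 22.8.
Then q_{Pike} = 20.5 − 0.25·22.8 = 14.8.
P_{Mesa} = 118 − 2·22.8 − 14.8 = 57.6.

57.6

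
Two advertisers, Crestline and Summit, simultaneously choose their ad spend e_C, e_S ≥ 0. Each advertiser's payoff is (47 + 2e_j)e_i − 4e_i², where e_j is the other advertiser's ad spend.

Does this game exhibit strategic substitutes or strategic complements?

Crestline's payoff is (47 + 2e_S)e_C − 4e_C².
∂π/∂e_C = 47 + 2e_S − 8e_C = 0, so e_C = 5.875 + 0.25e_S.
The best-response slope de_C/de_S = 0.25 > 0: the reaction function is upward-sloping, so the choices are strategic complements.

strategic complements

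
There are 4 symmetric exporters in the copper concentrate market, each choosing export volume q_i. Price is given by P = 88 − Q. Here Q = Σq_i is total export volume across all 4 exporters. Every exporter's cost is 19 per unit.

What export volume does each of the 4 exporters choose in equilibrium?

13.8

A representative exporter's profit is π_i = q_i(88 − Q) − 19q_i, with Q = q_i + Σ_{j≠i} q_j.
First-order condition: 69 − 2q_i − Σ_{j≠i} q_j = 0.
In a symmetric equilibrium every exporter chooses the same q, so Σ_{j≠i} q_j = 3q. The condition becomes 69 − 5q = 0, giving q = 69/5 = 13.8.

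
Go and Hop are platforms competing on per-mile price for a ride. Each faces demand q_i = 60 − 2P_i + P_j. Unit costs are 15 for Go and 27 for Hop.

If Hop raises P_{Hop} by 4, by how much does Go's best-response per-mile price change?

Go's profit: π = (P_{Go} − 15)(60 − 2P_{Go} + P_{Hop}).
∂π/∂P_{Go} = 90 − 4P_{Go} + P_{Hop} = 0 ⇒ P_{Go} = 22.5 + 0.25P_{Hop}.
The reaction-function slope is 0.25, so a 4-unit rise in P_{Hop} moves P_{Go} by 0.25 × 4 = 1. Go's best response rises — the actions are strategic complements.

1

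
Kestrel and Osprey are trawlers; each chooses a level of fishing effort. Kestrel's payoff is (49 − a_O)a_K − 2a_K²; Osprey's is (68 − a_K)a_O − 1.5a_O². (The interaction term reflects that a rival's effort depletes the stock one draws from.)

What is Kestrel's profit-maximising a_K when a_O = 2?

Expanding Kestrel's payoff: 49a_K − a_Oa_K − 2a_K².
∂π/∂a_K = 49 − a_O − 4a_K = 0, so a_K = 12.25 − 0.25a_O.
At a_O = 2: a_K = 12.25 − 0.25·2 = 11.75.

11.75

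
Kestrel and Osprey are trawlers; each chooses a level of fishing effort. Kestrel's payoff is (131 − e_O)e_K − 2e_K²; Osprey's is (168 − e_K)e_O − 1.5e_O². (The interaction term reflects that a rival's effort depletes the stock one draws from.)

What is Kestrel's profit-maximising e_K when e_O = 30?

Expanding Kestrel's payoff: 131e_K − e_Oe_K − 2e_K².
∂π/∂e_K = 131 − e_O − 4e_K = 0, so e_K = 32.75 − 0.25e_O.
At e_O = 30: e_K = 32.75 − 0.25·30 = 25.25.

25.25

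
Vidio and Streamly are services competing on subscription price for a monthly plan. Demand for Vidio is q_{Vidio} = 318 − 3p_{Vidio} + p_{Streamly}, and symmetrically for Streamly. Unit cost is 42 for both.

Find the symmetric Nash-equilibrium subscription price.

Vidio's profit: π = (p_{Vidio} − 42)(318 − 3p_{Vidio} + p_{Streamly}).
∂π/∂p_{Vidio} = 444 − 6p_{Vidio} + p_{Streamly} = 0 ⇒ p_{Vidio} = 74 + (1/6)p_{Streamly}.
The game is symmetric, so in equilibrium p_{Streamly} = p_{Vidio}: the reaction function gives (5/6)p_{Vidio} = 74, hence p_{Vidio} = 88.8.

88.8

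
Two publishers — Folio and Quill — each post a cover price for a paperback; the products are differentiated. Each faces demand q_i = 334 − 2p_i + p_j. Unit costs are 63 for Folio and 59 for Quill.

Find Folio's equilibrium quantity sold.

Folio's profit: π = (p_{Folio} − 63)(334 − 2p_{Folio} + p_{Quill}).
∂π/∂p_{Folio} = 460 − 4p_{Folio} + p_{Quill} = 0 ⇒ p_{Folio} = 115 + 0.25p_{Quill}.
Similarly p_{Quill} = 113 + 0.25p_{Folio}.
Plugging p_{Quill} into Folio's best response: p_{Folio} = 115 + 0.25(113 + 0.25p_{Folio}) ⇒ 0.9375p_{Folio} = 143.25, so p_{Folio} = 152.8.
Then p_{Quill} = 113 + 0.25·152.8 = 151.2.
q_{Folio} = 334 − 2·152.8 + 151.2 = 179.6.

179.6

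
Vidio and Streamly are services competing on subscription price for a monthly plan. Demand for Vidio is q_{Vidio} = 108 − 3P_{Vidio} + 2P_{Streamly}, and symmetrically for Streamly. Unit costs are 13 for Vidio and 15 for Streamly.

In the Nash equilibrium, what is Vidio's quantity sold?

72.375

Vidio's profit: π = (P_{Vidio} − 13)(108 − 3P_{Vidio} + 2P_{Streamly}).
∂π/∂P_{Vidio} = 147 − 6P_{Vidio} + 2P_{Streamly} = 0 ⇒ P_{Vidio} = 24.5 + (1/3)P_{Streamly}.
Similarly P_{Streamly} = 25.5 + (1/3)P_{Vidio}.
Plugging P_{Streamly} into Vidio's best response: P_{Vidio} = 24.5 + (1/3)(25.5 + (1/3)P_{Vidio}) ⇒ (8/9)P_{Vidio} = 33, so P_{Vidio} = 37.125.
Then P_{Streamly} = 25.5 + (1/3)·37.125 = 37.875.
q_{Vidio} = 108 − 3·37.125 + 2·37.875 = 72.375.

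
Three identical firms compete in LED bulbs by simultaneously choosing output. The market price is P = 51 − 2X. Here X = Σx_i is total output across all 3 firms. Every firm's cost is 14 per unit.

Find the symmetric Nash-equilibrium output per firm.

4.625

A representative firm's profit is π_i = x_i(51 − 2X) − 14x_i, with X = x_i + Σ_{j≠i} x_j.
First-order condition: 37 − 4x_i − 2Σ_{j≠i} x_j = 0.
With identical firms, set every x_j = x: then 37 − 4x − 4x = 0, i.e. x = 37/8 = 4.625.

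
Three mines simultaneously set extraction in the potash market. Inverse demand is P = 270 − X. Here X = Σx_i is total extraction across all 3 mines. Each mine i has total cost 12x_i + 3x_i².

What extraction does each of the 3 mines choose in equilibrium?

25.8

A representative mine's profit is π_i = x_i(270 − X) − 12x_i − 3x_i², with X = x_i + Σ_{j≠i} x_j.
First-order condition: 258 − 8x_i − Σ_{j≠i} x_j = 0.
Imposing symmetry (x_j = x for all j) turns Σ_{j≠i} x_j into 2x, so 258 = 10x and x = 25.8.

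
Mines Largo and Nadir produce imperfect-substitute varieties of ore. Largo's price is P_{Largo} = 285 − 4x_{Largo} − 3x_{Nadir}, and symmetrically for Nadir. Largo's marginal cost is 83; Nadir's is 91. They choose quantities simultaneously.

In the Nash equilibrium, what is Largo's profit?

1413.76

Mine Largo's profit: π = x_{Largo}(285 − 4x_{Largo} − 3x_{Nadir}) − 83x_{Largo}.
∂π/∂x_{Largo} = 202 − 8x_{Largo} − 3x_{Nadir} = 0 ⇒ x_{Largo} = 25.25 − 0.375x_{Nadir}.
Similarly x_{Nadir} = 24.25 − 0.375x_{Largo}.
Plugging x_{Nadir} into Largo's best response: x_{Largo} = 25.25 − 0.375(24.25 − 0.375x_{Largo}) ⇒ (55/64)x_{Largo} = 517/32, so x_{Largo} = 18.8.
Then x_{Nadir} = 24.25 − 0.375·18.8 = 17.2.
P_{Largo} = 285 − 4·18.8 − 3·17.2 = 158.2.
Profit = (158.2 − 83)·18.8 = 1413.76.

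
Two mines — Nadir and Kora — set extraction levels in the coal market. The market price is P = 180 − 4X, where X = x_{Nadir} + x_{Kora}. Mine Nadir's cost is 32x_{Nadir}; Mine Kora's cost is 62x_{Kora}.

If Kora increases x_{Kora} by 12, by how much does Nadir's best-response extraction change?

Mine Nadir's profit: π = x_{Nadir}(180 − 4(x_{Nadir} + x_{Kora})) − 32x_{Nadir}.
∂π/∂x_{Nadir} = 148 − 8x_{Nadir} − 4x_{Kora} = 0, so x_{Nadir} = 18.5 − 0.5x_{Kora}.
The reaction-function slope is −0.5, so a 12-unit rise in x_{Kora} moves x_{Nadir} by −0.5 × 12 = −6. Nadir's best response falls — the actions are strategic substitutes.

-6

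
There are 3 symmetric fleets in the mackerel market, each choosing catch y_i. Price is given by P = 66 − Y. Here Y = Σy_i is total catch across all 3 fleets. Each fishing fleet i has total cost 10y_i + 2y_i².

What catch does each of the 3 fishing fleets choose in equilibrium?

7

A representative fishing fleet's profit is π_i = y_i(66 − Y) − 10y_i − 2y_i², with Y = y_i + Σ_{j≠i} y_j.
First-order condition: 56 − 6y_i − Σ_{j≠i} y_j = 0.
With identical fishing fleets, set every y_j = y: then 56 − 6y − 2y = 0, i.e. y = 56/8 = 7.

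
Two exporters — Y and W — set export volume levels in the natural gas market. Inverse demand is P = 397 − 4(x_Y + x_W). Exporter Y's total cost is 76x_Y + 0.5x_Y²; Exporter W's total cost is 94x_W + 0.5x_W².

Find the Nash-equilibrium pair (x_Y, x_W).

Exporter Y's profit: π = x_Y(397 − 4(x_Y + x_W)) − 76x_Y − 0.5x_Y².
∂π/∂x_Y = 321 − 9x_Y − 4x_W = 0, so x_Y = 107/3 − (4/9)x_W.
By the same steps for W: x_W = 101/3 − (4/9)x_Y.
Solving the two reaction functions simultaneously: (1 − (−4/9)(−4/9))x_Y = 107/3 − (4/9)·(101/3), so (65/81)x_Y = 559/27 and x_Y = 25.8.
Then x_W = 101/3 − (4/9)·25.8 = 22.2.

25.8, 22.2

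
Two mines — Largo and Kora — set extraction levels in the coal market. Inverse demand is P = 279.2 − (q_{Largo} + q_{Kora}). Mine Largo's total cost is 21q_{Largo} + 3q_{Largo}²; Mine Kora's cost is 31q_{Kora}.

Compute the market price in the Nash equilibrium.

146.16

Mine Largo's profit: π = q_{Largo}(279.2 − (q_{Largo} + q_{Kora})) − 21q_{Largo} − 3q_{Largo}².
∂π/∂q_{Largo} = 258.2 − 8q_{Largo} − q_{Kora} = 0, so q_{Largo} = 32.275 − 0.125q_{Kora}.
For Kora: ∂π/∂q_{Kora} = 248.2 − 2q_{Kora} − q_{Largo} = 0 ⇒ q_{Kora} = 124.1 − 0.5q_{Largo}.
Solving the two reaction functions simultaneously: (1 − (−0.125)(−0.5))q_{Largo} = 32.275 − 0.125·124.1, so 0.9375q_{Largo} = 16.7625 and q_{Largo} = 17.88.
Then q_{Kora} = 124.1 − 0.5·17.88 = 115.16.
Equilibrium price: P = 279.2 − 133.04 = 146.16.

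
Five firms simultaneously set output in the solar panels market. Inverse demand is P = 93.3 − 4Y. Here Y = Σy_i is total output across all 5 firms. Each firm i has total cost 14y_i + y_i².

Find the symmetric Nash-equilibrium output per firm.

A representative firm's profit is π_i = y_i(93.3 − 4Y) − 14y_i − y_i², with Y = y_i + Σ_{j≠i} y_j.
First-order condition: 79.3 − 10y_i − 4Σ_{j≠i} y_j = 0.
In a symmetric equilibrium every firm chooses the same y, so Σ_{j≠i} y_j = 4y. The condition becomes 79.3 − 26y = 0, giving y = 79.3/26 = 3.05.

3.05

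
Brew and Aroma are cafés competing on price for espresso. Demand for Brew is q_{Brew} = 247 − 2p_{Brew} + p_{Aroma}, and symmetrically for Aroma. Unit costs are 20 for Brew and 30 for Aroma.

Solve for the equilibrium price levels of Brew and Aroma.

97, 101

Brew's profit: π = (p_{Brew} − 20)(247 − 2p_{Brew} + p_{Aroma}).
∂π/∂p_{Brew} = 287 − 4p_{Brew} + p_{Aroma} = 0 ⇒ p_{Brew} = 71.75 + 0.25p_{Aroma}.
Similarly p_{Aroma} = 76.75 + 0.25p_{Brew}.
Solving the two reaction functions simultaneously: (1 − (0.25)(0.25))p_{Brew} = 71.75 + 0.25·76.75, so 0.9375p_{Brew} = 90.9375 and p_{Brew} = 97.
Then p_{Aroma} = 76.75 + 0.25·97 = 101.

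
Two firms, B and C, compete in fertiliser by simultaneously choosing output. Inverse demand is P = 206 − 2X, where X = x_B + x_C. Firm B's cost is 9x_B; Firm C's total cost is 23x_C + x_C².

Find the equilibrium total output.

Firm B's profit: π = x_B(206 − 2(x_B + x_C)) − 9x_B.
∂π/∂x_B = 197 − 4x_B − 2x_C = 0, so x_B = 49.25 − 0.5x_C.
For C: ∂π/∂x_C = 183 − 6x_C − 2x_B = 0 ⇒ x_C = 30.5 − (1/3)x_B.
Substituting the second reaction function into the first: x_B = 49.25 − 0.5(30.5 − (1/3)x_B), which gives (5/6)x_B = 34 ⇒ x_B = 40.8.
Then x_C = 30.5 − (1/3)·40.8 = 16.9.
Total output: 40.8 + 16.9 = 57.7.

57.7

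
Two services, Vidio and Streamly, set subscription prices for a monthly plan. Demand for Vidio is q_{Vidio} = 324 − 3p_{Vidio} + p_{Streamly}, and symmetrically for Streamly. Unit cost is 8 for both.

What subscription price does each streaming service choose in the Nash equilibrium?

Vidio's profit: π = (p_{Vidio} − 8)(324 − 3p_{Vidio} + p_{Streamly}).
∂π/∂p_{Vidio} = 348 − 6p_{Vidio} + p_{Streamly} = 0 ⇒ p_{Vidio} = 58 + (1/6)p_{Streamly}.
The game is symmetric, so in equilibrium p_{Streamly} = p_{Vidio}: the reaction function gives (5/6)p_{Vidio} = 58, hence p_{Vidio} = 69.6.

69.6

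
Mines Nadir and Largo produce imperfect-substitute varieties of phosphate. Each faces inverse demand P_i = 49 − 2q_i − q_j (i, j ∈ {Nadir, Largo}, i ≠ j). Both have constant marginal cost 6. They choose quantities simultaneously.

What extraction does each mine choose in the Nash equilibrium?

Mine Nadir's profit: π = q_{Nadir}(49 − 2q_{Nadir} − q_{Largo}) − 6q_{Nadir}.
∂π/∂q_{Nadir} = 43 − 4q_{Nadir} − q_{Largo} = 0 ⇒ q_{Nadir} = 10.75 − 0.25q_{Largo}.
By symmetry q_{Largo} = q_{Nadir}; substituting into the reaction function, 1.25q_{Nadir} = 10.75 and q_{Nadir} = 8.6.

8.6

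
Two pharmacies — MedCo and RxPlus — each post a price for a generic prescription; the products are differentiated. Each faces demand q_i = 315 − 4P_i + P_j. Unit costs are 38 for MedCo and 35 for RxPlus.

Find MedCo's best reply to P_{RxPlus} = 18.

MedCo's profit: π = (P_{MedCo} − 38)(315 − 4P_{MedCo} + P_{RxPlus}).
∂π/∂P_{MedCo} = 467 − 8P_{MedCo} + P_{RxPlus} = 0 ⇒ P_{MedCo} = 58.375 + 0.125P_{RxPlus}.
At P_{RxPlus} = 18: P_{MedCo} = 58.375 + 0.125·18 = 60.625.

60.625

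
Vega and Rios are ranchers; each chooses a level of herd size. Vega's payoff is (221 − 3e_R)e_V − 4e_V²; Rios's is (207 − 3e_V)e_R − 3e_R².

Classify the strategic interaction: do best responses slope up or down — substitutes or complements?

strategic substitutes

Expanding Vega's payoff: 221e_V − 3e_Re_V − 4e_V².
∂π/∂e_V = 221 − 3e_R − 8e_V = 0, so e_V = 27.625 − 0.375e_R.
The best-response slope de_V/de_R = −0.375 < 0: the reaction function is downward-sloping, so the choices are strategic substitutes.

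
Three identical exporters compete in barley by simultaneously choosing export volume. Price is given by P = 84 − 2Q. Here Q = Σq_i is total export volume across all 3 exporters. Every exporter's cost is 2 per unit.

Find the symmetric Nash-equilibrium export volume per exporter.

10.25

A representative exporter's profit is π_i = q_i(84 − 2Q) − 2q_i, with Q = q_i + Σ_{j≠i} q_j.
First-order condition: 82 − 4q_i − 2Σ_{j≠i} q_j = 0.
With identical exporters, set every q_j = q: then 82 − 4q − 4q = 0, i.e. q = 82/8 = 10.25.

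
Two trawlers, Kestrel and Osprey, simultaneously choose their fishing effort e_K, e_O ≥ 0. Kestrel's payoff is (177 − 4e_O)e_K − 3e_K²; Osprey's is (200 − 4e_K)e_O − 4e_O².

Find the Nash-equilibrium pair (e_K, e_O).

19.25, 15.375

Expanding Kestrel's payoff: 177e_K − 4e_Oe_K − 3e_K².
∂π/∂e_K = 177 − 4e_O − 6e_K = 0, so e_K = 29.5 − (2/3)e_O.
Likewise for Osprey: e_O = 25 − 0.5e_K.
Solving the two reaction functions simultaneously: (1 − (−2/3)(−0.5))e_K = 29.5 − (2/3)·25, so (2/3)e_K = 77/6 and e_K = 19.25.
Then e_O = 25 − 0.5·19.25 = 15.375.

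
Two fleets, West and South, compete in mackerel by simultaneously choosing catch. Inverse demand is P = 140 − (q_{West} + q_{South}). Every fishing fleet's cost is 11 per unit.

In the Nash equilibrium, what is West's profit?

Fishing fleet West's profit: π = q_{West}(140 − (q_{West} + q_{South})) − 11q_{West}.
∂π/∂q_{West} = 129 − 2q_{West} − q_{South} = 0, so q_{West} = 64.5 − 0.5q_{South}.
Setting q_{West} = q_{South} in the reaction function: q_{West} = 64.5 − 0.5q_{West}, so q_{West} = 64.5 / 1.5 = 43.
Price P = 140 − 86 = 54.
West's profit: (54 − 11)·43 = 1849.

1849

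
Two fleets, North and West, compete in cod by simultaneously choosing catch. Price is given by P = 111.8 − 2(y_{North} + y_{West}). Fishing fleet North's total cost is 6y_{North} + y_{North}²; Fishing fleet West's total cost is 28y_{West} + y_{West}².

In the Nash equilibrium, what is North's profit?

639.48

Fishing fleet North's profit: π = y_{North}(111.8 − 2(y_{North} + y_{West})) − 6y_{North} − y_{North}².
∂π/∂y_{North} = 105.8 − 6y_{North} − 2y_{West} = 0, so y_{North} = 529/30 − (1/3)y_{West}.
By the same steps for West: y_{West} = 419/30 − (1/3)y_{North}.
Solving the two reaction functions simultaneously: (1 − (−1/3)(−1/3))y_{North} = 529/30 − (1/3)·(419/30), so (8/9)y_{North} = 584/45 and y_{North} = 14.6.
Then y_{West} = 419/30 − (1/3)·14.6 = 9.1.
Price P = 111.8 − 2·23.7 = 64.4.
North's profit: (64.4 − 6)·14.6 − (14.6)² = 639.48.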